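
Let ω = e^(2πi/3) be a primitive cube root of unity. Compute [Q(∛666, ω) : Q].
[Q(∛666, ω) : Q] = 6

[Q(∛666):Q] = 3 (min poly x^3 - 666, irreducible since 666 is not a perfect cube). [Q(ω):Q] = 2 (min poly x^2 + x + 1). Since Q(∛666) ⊂ R and ω ∉ R, we have ω ∉ Q(∛666), so x^2 + x + 1 remains irreducible over Q(∛666) and [Q(∛666, ω) : Q(∛666)] = 2. By the tower law, [Q(∛666, ω) : Q] = 3 · 2 = 6. (In fact Q(∛666, ω) is the splitting field of x^3 - 666 over Q.)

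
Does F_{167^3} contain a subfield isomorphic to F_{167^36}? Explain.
No: F_{167^36} is not a subfield of F_{167^3}

F_{p^m} embeds in F_{p^n} iff m | n. Here 36 ∤ 3 (since 3 = 0·36 + 3 with remainder 3 ≠ 0), so F_{167^36} is not a subfield of F_{167^3}. Equivalently: if it were, the tower law would give 36 = [F_{167^36}:F_167] dividing [F_{167^3}:F_167] = 3, contradiction.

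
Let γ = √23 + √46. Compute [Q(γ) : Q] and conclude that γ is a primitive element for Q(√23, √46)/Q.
[Q(γ) : Q] = 4 (equivalently, Q(γ) = Q(√23, √46))

Obviously Q(γ) ⊆ Q(√23, √46), and [Q(√23, √46):Q] = 4 (since 23, 46 are distinct squarefree integers > 1 with 1058 not a perfect square). To show equality we compute the minimal polynomial of γ. From γ = √23 + √46: γ^2 = 23 + 2√(1058) + 46 = 69 + 2√(1058), so γ^2 - 69 = 2√(1058); squaring, (γ^2 - 69)^2 = 4·1058, i.e. γ^4 - 138γ^2 + 4761 - 4232 = 0, i.e. γ^4 - 138γ^2 + 529 = 0. So γ is a root of x^4 - 138x^2 + 529. This polynomial is irreducible over Q: it has no rational root (each ±√23 ± √46 is irrational), and any factorization into two quadratics over Q would force √(1058) ∈ Q (pairing opposite roots) or √23, √46 ∈ Q (other pairings), all impossible. Hence [Q(γ):Q] = 4 = [Q(√23, √46):Q], so Q(γ) = Q(√23, √46).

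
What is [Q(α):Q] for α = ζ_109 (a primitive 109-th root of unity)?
[Q(α):Q] = 108

The minimal polynomial of ζ_109 over Q is the 109-th cyclotomic polynomial Φ_109(x), which is irreducible over Q and has degree φ(109) = 108. Hence [Q(α):Q] = φ(109) = 108.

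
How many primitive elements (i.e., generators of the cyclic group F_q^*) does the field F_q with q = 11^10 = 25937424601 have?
There are φ(25937424600) = 6913984000 primitive elements

F_q^* is cyclic of order q - 1 = 25937424600. A cyclic group of order m has exactly φ(m) generators. Here m = 25937424600 = 2^3 · 3 · 5^2 · 3221 · 13421, so the number of primitive elements is φ(25937424600) = 6913984000.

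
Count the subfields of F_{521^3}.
F_{521^3} has 2 subfields

The subfields of F_{p^n} are exactly the fields F_{p^d} for d | n (each is the fixed field of the unique index-d subgroup of Gal(F_{p^n}/F_p) ≅ Z/nZ). The divisors of n = 3 are {1, 3}, giving 2 subfields: F_{521^1}, F_{521^3}.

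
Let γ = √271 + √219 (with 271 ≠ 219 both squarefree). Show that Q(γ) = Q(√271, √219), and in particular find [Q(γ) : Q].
[Q(γ) : Q] = 4 (equivalently, Q(γ) = Q(√271, √219))

Obviously Q(γ) ⊆ Q(√271, √219), and [Q(√271, √219):Q] = 4 (since 271, 219 are distinct squarefree integers > 1 with 59349 not a perfect square). To show equality we compute the minimal polynomial of γ. From γ = √271 + √219: γ^2 = 271 + 2√(59349) + 219 = 490 + 2√(59349), so γ^2 - 490 = 2√(59349); squaring, (γ^2 - 490)^2 = 4·59349, i.e. γ^4 - 980γ^2 + 240100 - 237396 = 0, i.e. γ^4 - 980γ^2 + 2704 = 0. So γ is a root of x^4 - 980x^2 + 2704. This polynomial is irreducible over Q: it has no rational root (each ±√271 ± √219 is irrational), and any factorization into two quadratics over Q would force √(59349) ∈ Q (pairing opposite roots) or √271, √219 ∈ Q (other pairings), all impossible. Hence [Q(γ):Q] = 4 = [Q(√271, √219):Q], so Q(γ) = Q(√271, √219).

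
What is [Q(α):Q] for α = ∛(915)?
[Q(α):Q] = 3

The minimal polynomial of α is x^3 - 915, irreducible over Q since 915 is not a perfect cube (so x^3 - 915 has no rational root). Hence [Q(α):Q] = deg(m_α) = 3.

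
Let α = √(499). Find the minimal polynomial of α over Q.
m_α(x) = x^2 - 499

α satisfies α^2 - 499 = 0, so x^2 - 499 annihilates α. Since d = 499 is squarefree and ≠ 1, it is not a perfect square in Q, so x^2 - 499 has no rational root and is therefore irreducible over Q (a degree-2 polynomial over a field is irreducible iff it has no root). Hence m_α(x) = x^2 - 499.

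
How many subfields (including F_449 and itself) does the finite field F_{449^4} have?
F_{449^4} has 3 subfields

The subfields of F_{p^n} are exactly the fields F_{p^d} for d | n (each is the fixed field of the unique index-d subgroup of Gal(F_{p^n}/F_p) ≅ Z/nZ). The divisors of n = 4 are {1, 2, 4}, giving 3 subfields: F_{449^1}, F_{449^2}, F_{449^4}.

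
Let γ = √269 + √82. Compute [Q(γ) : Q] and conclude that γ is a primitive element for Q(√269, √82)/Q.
[Q(γ) : Q] = 4 (equivalently, Q(γ) = Q(√269, √82))

Obviously Q(γ) ⊆ Q(√269, √82), and [Q(√269, √82):Q] = 4 (since 269, 82 are distinct squarefree integers > 1 with 22058 not a perfect square). To show equality we compute the minimal polynomial of γ. From γ = √269 + √82: γ^2 = 269 + 2√(22058) + 82 = 351 + 2√(22058), so γ^2 - 351 = 2√(22058); squaring, (γ^2 - 351)^2 = 4·22058, i.e. γ^4 - 702γ^2 + 123201 - 88232 = 0, i.e. γ^4 - 702γ^2 + 34969 = 0. So γ is a root of x^4 - 702x^2 + 34969. This polynomial is irreducible over Q: it has no rational root (each ±√269 ± √82 is irrational), and any factorization into two quadratics over Q would force √(22058) ∈ Q (pairing opposite roots) or √269, √82 ∈ Q (other pairings), all impossible. Hence [Q(γ):Q] = 4 = [Q(√269, √82):Q], so Q(γ) = Q(√269, √82).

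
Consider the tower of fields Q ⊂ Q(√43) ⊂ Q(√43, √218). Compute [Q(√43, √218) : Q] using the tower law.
[Q(√43, √218) : Q] = 4

[Q(√43):Q] = 2 (min poly x^2 - 43, irreducible since 43 is squarefree > 1). For the top step, suppose √218 ∈ Q(√43), say √218 = c + d√43 with c, d ∈ Q. Squaring: 218 = c^2 + 43d^2 + 2cd√43. Since √43 ∉ Q this forces 2cd = 0. If d = 0 then √218 = c ∈ Q, contradicting 218 squarefree > 1. If c = 0 then 218 = 43d^2, so 43·218 = (43d)^2 is a perfect square in Q — but 43·218 = 9374 is not a perfect square (since 43 and 218 are distinct squarefree integers). Contradiction. Hence √218 ∉ Q(√43), so x^2 - 218 stays irreducible over Q(√43) and [Q(√43, √218) : Q(√43)] = 2. By the tower law, [Q(√43, √218) : Q] = 2 · 2 = 4.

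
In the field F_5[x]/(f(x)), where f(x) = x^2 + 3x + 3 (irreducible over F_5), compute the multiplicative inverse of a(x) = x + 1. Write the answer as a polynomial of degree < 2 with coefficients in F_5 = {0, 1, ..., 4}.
a(x)^(-1) ≡ 4x + 3 (mod f(x))

Since f is irreducible over F_5, F_5[x]/(f) is a field and a(x) ≠ 0 has an inverse. Apply the extended Euclidean algorithm to f(x) and a(x) in F_5[x]: f(x) = (x + 2)·a(x) + (1). The last nonzero remainder is the constant 1 = gcd(f, a) in F_5. Back-substituting through the division chain expresses 1 = s(x)·a(x) + t(x)·f(x) with s(x) ≡ 4x + 3 (mod f), so a(x)^(-1) ≡ s(x) = 4x + 3 (mod f). Check: (x + 1)·(4x + 3) = 4x^2 + 2x + 3 ≡ 1 (mod x^2 + 3x + 3).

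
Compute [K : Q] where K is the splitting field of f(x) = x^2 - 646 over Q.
[K : Q] = 2

f(x) = x^2 - 646 factors as (x - √646)(x + √646). The splitting field is K = Q(√646). Since 646 is squarefree and > 1, it is not a perfect square, so x^2 - 646 is irreducible over Q and [Q(√646) : Q] = 2. Hence [K : Q] = 2.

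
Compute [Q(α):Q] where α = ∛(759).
[Q(α):Q] = 3

The minimal polynomial of α is x^3 - 759, irreducible over Q since 759 is not a perfect cube (so x^3 - 759 has no rational root). Hence [Q(α):Q] = deg(m_α) = 3.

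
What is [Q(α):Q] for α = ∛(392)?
[Q(α):Q] = 3

The minimal polynomial of α is x^3 - 392, irreducible over Q since 392 is not a perfect cube (so x^3 - 392 has no rational root). Hence [Q(α):Q] = deg(m_α) = 3.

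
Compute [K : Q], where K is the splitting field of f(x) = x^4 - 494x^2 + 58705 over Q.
[K : Q] = 4

Solving the quadratic in x^2: x^2 = (494 ± √(494^2 - 4·58705))/2 = (494 ± √9216)/2 = (494 ± 96)/2, giving x^2 = 295 or x^2 = 199. So f(x) = (x^2 - 295)(x^2 - 199) and the roots of f are ±√295, ±√199. Hence the splitting field is K = Q(√295, √199). Since 295 and 199 are distinct squarefree integers > 1, their product 58705 is not a perfect square, so √199 ∉ Q(√295). By the tower law [K:Q] = [Q(√295,√199):Q(√295)] · [Q(√295):Q] = 2 · 2 = 4.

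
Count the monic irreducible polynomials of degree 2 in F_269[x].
There are 36046 monic irreducible polynomials of degree 2 over F_269

Each element of F_{269^2} that lies in no proper subfield is a root of exactly one monic irreducible of degree 2 over F_269, and each such polynomial has 2 distinct roots in F_{269^2}. By Möbius inversion the count is N_269(2) = (1/2) Σ_{d|2} μ(2/d) · 269^d = (1/2)(μ(2)·269^1 + μ(1)·269^2) = 72092/2 = 36046.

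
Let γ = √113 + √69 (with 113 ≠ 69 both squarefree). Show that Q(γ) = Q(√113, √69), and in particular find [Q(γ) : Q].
[Q(γ) : Q] = 4 (equivalently, Q(γ) = Q(√113, √69))

Obviously Q(γ) ⊆ Q(√113, √69), and [Q(√113, √69):Q] = 4 (since 113, 69 are distinct squarefree integers > 1 with 7797 not a perfect square). To show equality we compute the minimal polynomial of γ. From γ = √113 + √69: γ^2 = 113 + 2√(7797) + 69 = 182 + 2√(7797), so γ^2 - 182 = 2√(7797); squaring, (γ^2 - 182)^2 = 4·7797, i.e. γ^4 - 364γ^2 + 33124 - 31188 = 0, i.e. γ^4 - 364γ^2 + 1936 = 0. So γ is a root of x^4 - 364x^2 + 1936. This polynomial is irreducible over Q: it has no rational root (each ±√113 ± √69 is irrational), and any factorization into two quadratics over Q would force √(7797) ∈ Q (pairing opposite roots) or √113, √69 ∈ Q (other pairings), all impossible. Hence [Q(γ):Q] = 4 = [Q(√113, √69):Q], so Q(γ) = Q(√113, √69).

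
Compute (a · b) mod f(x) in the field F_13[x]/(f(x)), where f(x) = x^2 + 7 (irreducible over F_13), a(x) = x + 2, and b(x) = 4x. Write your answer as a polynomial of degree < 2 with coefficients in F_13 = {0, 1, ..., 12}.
a · b ≡ 8x + 11 (mod f(x))

Multiply in F_13[x]: a(x)·b(x) = (x + 2)·(4x) = 4x^2 + 8x. This has degree ≥ 2, so divide by f(x) over F_13: 4x^2 + 8x = (4)·(x^2 + 7) + (8x + 11). Hence a·b ≡ 8x + 11 (mod f). (F_13[x]/(f) is a field with 13^2 = 169 elements since f is irreducible of degree 2.)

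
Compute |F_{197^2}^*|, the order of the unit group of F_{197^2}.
|F_{197^2}^*| = 38808

F_{197^2} has 197^2 = 38809 elements; its multiplicative group consists of all nonzero elements, so |F_{197^2}^*| = 38809 - 1 = 38808. (It is cyclic since any finite subgroup of the multiplicative group of a field is cyclic.)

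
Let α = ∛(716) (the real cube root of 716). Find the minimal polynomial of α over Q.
m_α(x) = x^3 - 716

α satisfies α^3 = 716, so x^3 - 716 annihilates α. By the rational root test, a rational root p/q (in lowest terms) of x^3 - 716 would satisfy p^3 = 716 q^3, forcing q = 1 and p^3 = 716; but 716 is not a perfect cube, contradiction. A monic cubic over Q with no rational root is irreducible (any nontrivial factorization would include a linear factor). Hence x^3 - 716 is the minimal polynomial of α, and in particular [Q(α):Q] = 3.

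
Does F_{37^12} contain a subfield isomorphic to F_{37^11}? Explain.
No: F_{37^11} is not a subfield of F_{37^12}

F_{p^m} embeds in F_{p^n} iff m | n. Here 11 ∤ 12 (since 12 = 1·11 + 1 with remainder 1 ≠ 0), so F_{37^11} is not a subfield of F_{37^12}. Equivalently: if it were, the tower law would give 11 = [F_{37^11}:F_37] dividing [F_{37^12}:F_37] = 12, contradiction.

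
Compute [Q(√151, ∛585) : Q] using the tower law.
[Q(√151, ∛585) : Q] = 6

Let L = Q(√151, ∛585). Since Q(√151) ⊂ L and [Q(√151):Q] = 2, the tower law gives 2 | [L:Q]. Likewise Q(∛585) ⊂ L with [Q(∛585):Q] = 3 (because 585 is not a perfect cube), so 3 | [L:Q]. As gcd(2,3) = 1, [L:Q] is divisible by 6. Conversely L is generated over Q by √151 and ∛585, so [L:Q] ≤ 2·3 = 6. Therefore [Q(√151, ∛585) : Q] = 6.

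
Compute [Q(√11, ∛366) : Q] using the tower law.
[Q(√11, ∛366) : Q] = 6

Let L = Q(√11, ∛366). Since Q(√11) ⊂ L and [Q(√11):Q] = 2, the tower law gives 2 | [L:Q]. Likewise Q(∛366) ⊂ L with [Q(∛366):Q] = 3 (because 366 is not a perfect cube), so 3 | [L:Q]. As gcd(2,3) = 1, [L:Q] is divisible by 6. Conversely L is generated over Q by √11 and ∛366, so [L:Q] ≤ 2·3 = 6. Therefore [Q(√11, ∛366) : Q] = 6.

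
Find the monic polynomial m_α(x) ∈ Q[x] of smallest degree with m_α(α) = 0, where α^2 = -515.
m_α(x) = x^2 + 515

α satisfies α^2 + 515 = 0, so x^2 + 515 annihilates α. Since d = -515 is squarefree and ≠ 1, it is not a perfect square in Q, so x^2 + 515 has no rational root and is therefore irreducible over Q (a degree-2 polynomial over a field is irreducible iff it has no root). Hence m_α(x) = x^2 + 515.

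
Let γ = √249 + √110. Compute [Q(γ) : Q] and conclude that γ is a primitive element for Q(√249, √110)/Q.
[Q(γ) : Q] = 4 (equivalently, Q(γ) = Q(√249, √110))

Obviously Q(γ) ⊆ Q(√249, √110), and [Q(√249, √110):Q] = 4 (since 249, 110 are distinct squarefree integers > 1 with 27390 not a perfect square). To show equality we compute the minimal polynomial of γ. From γ = √249 + √110: γ^2 = 249 + 2√(27390) + 110 = 359 + 2√(27390), so γ^2 - 359 = 2√(27390); squaring, (γ^2 - 359)^2 = 4·27390, i.e. γ^4 - 718γ^2 + 128881 - 109560 = 0, i.e. γ^4 - 718γ^2 + 19321 = 0. So γ is a root of x^4 - 718x^2 + 19321. This polynomial is irreducible over Q: it has no rational root (each ±√249 ± √110 is irrational), and any factorization into two quadratics over Q would force √(27390) ∈ Q (pairing opposite roots) or √249, √110 ∈ Q (other pairings), all impossible. Hence [Q(γ):Q] = 4 = [Q(√249, √110):Q], so Q(γ) = Q(√249, √110).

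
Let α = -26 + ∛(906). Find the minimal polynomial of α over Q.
m_α(x) = x^3 + 78x^2 + 2028x + 16670

Set β = α + 26 = ∛(906), so β^3 = 906. Then (α + 26)^3 - 906 = 0, i.e. α is a root of g(x) = (x + 26)^3 - 906 = x^3 + 78x^2 + 2028x + 16670. Since g(x) = h(x + 26) where h(x) = x^3 - 906, and h is irreducible over Q (because 906 is not a perfect cube, so h has no rational root, and a monic cubic with no rational root is irreducible), g is also irreducible (irreducibility is preserved under the substitution x → x + 26). Hence m_α(x) = x^3 + 78x^2 + 2028x + 16670.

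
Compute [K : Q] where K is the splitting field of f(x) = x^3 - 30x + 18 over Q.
[K : Q] = 6

By the rational root test, any rational root of the monic integer polynomial f(x) = x^3 - 30x + 18 must be an integer dividing the constant term 18, i.e. one of ±{1, 2, 3, 6, 9, 18}. Evaluating: f(1) = -11, f(-1) = 47, f(2) = -34, f(-2) = 70, f(3) = -45, f(-3) = 81, f(6) = 54, f(-6) = -18, f(9) = 477, f(-9) = -441, f(18) = 5310, f(-18) = -5274; none is 0, so f has no rational root and is therefore irreducible over Q (a cubic with no linear factor over a field is irreducible). For an irreducible cubic, the Galois group is A_3 or S_3 according as the discriminant disc(f) = -4a^3 - 27b^2 = -4·(-30)^3 - 27·(18)^2 = 99252 is or is not a square in Q. Here disc(f) = 99252 is not a perfect square in Q, so the Galois group of f over Q is not contained in A_3 and must be all of S_3. The splitting field has degree |S_3| = 6 over Q, so [K : Q] = 6.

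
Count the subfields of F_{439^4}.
F_{439^4} has 3 subfields

The subfields of F_{p^n} are exactly the fields F_{p^d} for d | n (each is the fixed field of the unique index-d subgroup of Gal(F_{p^n}/F_p) ≅ Z/nZ). The divisors of n = 4 are {1, 2, 4}, giving 3 subfields: F_{439^1}, F_{439^2}, F_{439^4}.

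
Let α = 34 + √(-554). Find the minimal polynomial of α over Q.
m_α(x) = x^2 - 68x + 1710

From α - 34 = √(-554), squaring gives (α - 34)^2 = -554, i.e. α^2 - 68α + 1156 = -554, so α^2 - 68α + 1710 = 0. The discriminant of x^2 - 68x + 1710 is (-68)^2 - 4·(1710) = 4624 - 6840 = -2216, and 4·(-554) is not a perfect square in Q since -554 is squarefree and ≠ 1. Hence x^2 - 68x + 1710 is irreducible over Q and is the minimal polynomial of α.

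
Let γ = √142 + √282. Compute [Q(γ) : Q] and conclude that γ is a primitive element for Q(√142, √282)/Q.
[Q(γ) : Q] = 4 (equivalently, Q(γ) = Q(√142, √282))

Obviously Q(γ) ⊆ Q(√142, √282), and [Q(√142, √282):Q] = 4 (since 142, 282 are distinct squarefree integers > 1 with 40044 not a perfect square). To show equality we compute the minimal polynomial of γ. From γ = √142 + √282: γ^2 = 142 + 2√(40044) + 282 = 424 + 2√(40044), so γ^2 - 424 = 2√(40044); squaring, (γ^2 - 424)^2 = 4·40044, i.e. γ^4 - 848γ^2 + 179776 - 160176 = 0, i.e. γ^4 - 848γ^2 + 19600 = 0. So γ is a root of x^4 - 848x^2 + 19600. This polynomial is irreducible over Q: it has no rational root (each ±√142 ± √282 is irrational), and any factorization into two quadratics over Q would force √(40044) ∈ Q (pairing opposite roots) or √142, √282 ∈ Q (other pairings), all impossible. Hence [Q(γ):Q] = 4 = [Q(√142, √282):Q], so Q(γ) = Q(√142, √282).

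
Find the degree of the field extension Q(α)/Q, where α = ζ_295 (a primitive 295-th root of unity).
[Q(α):Q] = 232

The minimal polynomial of ζ_295 over Q is the 295-th cyclotomic polynomial Φ_295(x), which is irreducible over Q and has degree φ(295) = 232. Hence [Q(α):Q] = φ(295) = 232.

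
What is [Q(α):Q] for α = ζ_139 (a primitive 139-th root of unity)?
[Q(α):Q] = 138

The minimal polynomial of ζ_139 over Q is the 139-th cyclotomic polynomial Φ_139(x), which is irreducible over Q and has degree φ(139) = 138. Hence [Q(α):Q] = φ(139) = 138.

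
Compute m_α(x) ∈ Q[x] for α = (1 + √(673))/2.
m_α(x) = x^2 - x - 168

From 2α - 1 = √(673), squaring gives (2α - 1)^2 = 673, i.e. 4α^2 - 4α + 1 = 673, so α^2 - α + (1 - 673)/4 = 0. Since 673 ≡ 1 (mod 4), (1 - 673)/4 = -168 ∈ Z. The polynomial x^2 - x - 168 has discriminant 1 - 4·(-168) = 673, which is not a perfect square in Q (d = 673 is squarefree and ≠ 1), so x^2 - x - 168 is irreducible over Q. It is the minimal polynomial of α.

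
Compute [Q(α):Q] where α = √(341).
[Q(α):Q] = 2

[Q(α):Q] equals the degree of the minimal polynomial of α. Here α^2 = 341 and x^2 - 341 is irreducible (d = 341 is squarefree, ≠ 1, hence not a square), so deg(m_α) = 2. Thus [Q(α):Q] = 2.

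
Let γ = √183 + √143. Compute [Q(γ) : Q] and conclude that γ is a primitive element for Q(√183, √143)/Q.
[Q(γ) : Q] = 4 (equivalently, Q(γ) = Q(√183, √143))

Obviously Q(γ) ⊆ Q(√183, √143), and [Q(√183, √143):Q] = 4 (since 183, 143 are distinct squarefree integers > 1 with 26169 not a perfect square). To show equality we compute the minimal polynomial of γ. From γ = √183 + √143: γ^2 = 183 + 2√(26169) + 143 = 326 + 2√(26169), so γ^2 - 326 = 2√(26169); squaring, (γ^2 - 326)^2 = 4·26169, i.e. γ^4 - 652γ^2 + 106276 - 104676 = 0, i.e. γ^4 - 652γ^2 + 1600 = 0. So γ is a root of x^4 - 652x^2 + 1600. This polynomial is irreducible over Q: it has no rational root (each ±√183 ± √143 is irrational), and any factorization into two quadratics over Q would force √(26169) ∈ Q (pairing opposite roots) or √183, √143 ∈ Q (other pairings), all impossible. Hence [Q(γ):Q] = 4 = [Q(√183, √143):Q], so Q(γ) = Q(√183, √143).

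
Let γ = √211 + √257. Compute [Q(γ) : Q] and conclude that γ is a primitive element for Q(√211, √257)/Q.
[Q(γ) : Q] = 4 (equivalently, Q(γ) = Q(√211, √257))

Obviously Q(γ) ⊆ Q(√211, √257), and [Q(√211, √257):Q] = 4 (since 211, 257 are distinct squarefree integers > 1 with 54227 not a perfect square). To show equality we compute the minimal polynomial of γ. From γ = √211 + √257: γ^2 = 211 + 2√(54227) + 257 = 468 + 2√(54227), so γ^2 - 468 = 2√(54227); squaring, (γ^2 - 468)^2 = 4·54227, i.e. γ^4 - 936γ^2 + 219024 - 216908 = 0, i.e. γ^4 - 936γ^2 + 2116 = 0. So γ is a root of x^4 - 936x^2 + 2116. This polynomial is irreducible over Q: it has no rational root (each ±√211 ± √257 is irrational), and any factorization into two quadratics over Q would force √(54227) ∈ Q (pairing opposite roots) or √211, √257 ∈ Q (other pairings), all impossible. Hence [Q(γ):Q] = 4 = [Q(√211, √257):Q], so Q(γ) = Q(√211, √257).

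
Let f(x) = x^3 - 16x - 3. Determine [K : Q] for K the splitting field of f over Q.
[K : Q] = 6

By the rational root test, any rational root of the monic integer polynomial f(x) = x^3 - 16x - 3 must be an integer dividing the constant term -3, i.e. one of ±{1, 3}. Evaluating: f(1) = -18, f(-1) = 12, f(3) = -24, f(-3) = 18; none is 0, so f has no rational root and is therefore irreducible over Q (a cubic with no linear factor over a field is irreducible). For an irreducible cubic, the Galois group is A_3 or S_3 according as the discriminant disc(f) = -4a^3 - 27b^2 = -4·(-16)^3 - 27·(-3)^2 = 16141 is or is not a square in Q. Here disc(f) = 16141 is not a perfect square in Q, so the Galois group of f over Q is not contained in A_3 and must be all of S_3. The splitting field has degree |S_3| = 6 over Q, so [K : Q] = 6.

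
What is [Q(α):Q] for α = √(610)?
[Q(α):Q] = 2

[Q(α):Q] equals the degree of the minimal polynomial of α. Here α^2 = 610 and x^2 - 610 is irreducible (d = 610 is squarefree, ≠ 1, hence not a square), so deg(m_α) = 2. Thus [Q(α):Q] = 2.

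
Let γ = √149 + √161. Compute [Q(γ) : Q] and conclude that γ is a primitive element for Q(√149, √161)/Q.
[Q(γ) : Q] = 4 (equivalently, Q(γ) = Q(√149, √161))

Obviously Q(γ) ⊆ Q(√149, √161), and [Q(√149, √161):Q] = 4 (since 149, 161 are distinct squarefree integers > 1 with 23989 not a perfect square). To show equality we compute the minimal polynomial of γ. From γ = √149 + √161: γ^2 = 149 + 2√(23989) + 161 = 310 + 2√(23989), so γ^2 - 310 = 2√(23989); squaring, (γ^2 - 310)^2 = 4·23989, i.e. γ^4 - 620γ^2 + 96100 - 95956 = 0, i.e. γ^4 - 620γ^2 + 144 = 0. So γ is a root of x^4 - 620x^2 + 144. This polynomial is irreducible over Q: it has no rational root (each ±√149 ± √161 is irrational), and any factorization into two quadratics over Q would force √(23989) ∈ Q (pairing opposite roots) or √149, √161 ∈ Q (other pairings), all impossible. Hence [Q(γ):Q] = 4 = [Q(√149, √161):Q], so Q(γ) = Q(√149, √161).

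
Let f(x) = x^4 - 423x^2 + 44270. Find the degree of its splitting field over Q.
[K : Q] = 4

Solving the quadratic in x^2: x^2 = (423 ± √(423^2 - 4·44270))/2 = (423 ± √1849)/2 = (423 ± 43)/2, giving x^2 = 233 or x^2 = 190. So f(x) = (x^2 - 233)(x^2 - 190) and the roots of f are ±√233, ±√190. Hence the splitting field is K = Q(√233, √190). Since 233 and 190 are distinct squarefree integers > 1, their product 44270 is not a perfect square, so √190 ∉ Q(√233). By the tower law [K:Q] = [Q(√233,√190):Q(√233)] · [Q(√233):Q] = 2 · 2 = 4.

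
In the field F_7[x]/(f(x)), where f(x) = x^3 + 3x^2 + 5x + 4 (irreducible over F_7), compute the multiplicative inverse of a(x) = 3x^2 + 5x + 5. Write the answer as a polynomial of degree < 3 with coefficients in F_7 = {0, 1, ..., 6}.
a(x)^(-1) ≡ x^2 + 4 (mod f(x))

Since f is irreducible over F_7, F_7[x]/(f) is a field and a(x) ≠ 0 has an inverse. Apply the extended Euclidean algorithm to f(x) and a(x) in F_7[x]: f(x) = (5x + 2)·a(x) + (5x + 1);  a(x) = (2x + 2)·(5x + 1) + (3). The last nonzero remainder is the constant 3 = gcd(f, a) in F_7. Back-substituting through the division chain expresses 3 = s(x)·a(x) + t(x)·f(x) with s(x) ≡ 3x^2 + 5 (mod f), so (3x^2 + 5)·a(x) ≡ 3 (mod f). Multiplying by 3^(-1) ≡ 5 in F_7 gives a(x)^(-1) ≡ 5·(3x^2 + 5) ≡ x^2 + 4 (mod f). Check: (3x^2 + 5x + 5)·(x^2 + 4) = 3x^4 + 5x^3 + 3x^2 + 6x + 6 ≡ 1 (mod x^3 + 3x^2 + 5x + 4).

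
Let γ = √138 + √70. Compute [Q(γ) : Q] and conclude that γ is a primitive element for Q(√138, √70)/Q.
[Q(γ) : Q] = 4 (equivalently, Q(γ) = Q(√138, √70))

Obviously Q(γ) ⊆ Q(√138, √70), and [Q(√138, √70):Q] = 4 (since 138, 70 are distinct squarefree integers > 1 with 9660 not a perfect square). To show equality we compute the minimal polynomial of γ. From γ = √138 + √70: γ^2 = 138 + 2√(9660) + 70 = 208 + 2√(9660), so γ^2 - 208 = 2√(9660); squaring, (γ^2 - 208)^2 = 4·9660, i.e. γ^4 - 416γ^2 + 43264 - 38640 = 0, i.e. γ^4 - 416γ^2 + 4624 = 0. So γ is a root of x^4 - 416x^2 + 4624. This polynomial is irreducible over Q: it has no rational root (each ±√138 ± √70 is irrational), and any factorization into two quadratics over Q would force √(9660) ∈ Q (pairing opposite roots) or √138, √70 ∈ Q (other pairings), all impossible. Hence [Q(γ):Q] = 4 = [Q(√138, √70):Q], so Q(γ) = Q(√138, √70).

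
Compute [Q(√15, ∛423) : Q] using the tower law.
[Q(√15, ∛423) : Q] = 6

Let L = Q(√15, ∛423). Since Q(√15) ⊂ L and [Q(√15):Q] = 2, the tower law gives 2 | [L:Q]. Likewise Q(∛423) ⊂ L with [Q(∛423):Q] = 3 (because 423 is not a perfect cube), so 3 | [L:Q]. As gcd(2,3) = 1, [L:Q] is divisible by 6. Conversely L is generated over Q by √15 and ∛423, so [L:Q] ≤ 2·3 = 6. Therefore [Q(√15, ∛423) : Q] = 6.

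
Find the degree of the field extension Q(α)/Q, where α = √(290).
[Q(α):Q] = 2

[Q(α):Q] equals the degree of the minimal polynomial of α. Here α^2 = 290 and x^2 - 290 is irreducible (d = 290 is squarefree, ≠ 1, hence not a square), so deg(m_α) = 2. Thus [Q(α):Q] = 2.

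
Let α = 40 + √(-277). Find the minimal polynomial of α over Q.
m_α(x) = x^2 - 80x + 1877

From α - 40 = √(-277), squaring gives (α - 40)^2 = -277, i.e. α^2 - 80α + 1600 = -277, so α^2 - 80α + 1877 = 0. The discriminant of x^2 - 80x + 1877 is (-80)^2 - 4·(1877) = 6400 - 7508 = -1108, and 4·(-277) is not a perfect square in Q since -277 is squarefree and ≠ 1. Hence x^2 - 80x + 1877 is irreducible over Q and is the minimal polynomial of α.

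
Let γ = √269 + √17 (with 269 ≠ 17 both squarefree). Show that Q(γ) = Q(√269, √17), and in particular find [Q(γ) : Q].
[Q(γ) : Q] = 4 (equivalently, Q(γ) = Q(√269, √17))

Obviously Q(γ) ⊆ Q(√269, √17), and [Q(√269, √17):Q] = 4 (since 269, 17 are distinct squarefree integers > 1 with 4573 not a perfect square). To show equality we compute the minimal polynomial of γ. From γ = √269 + √17: γ^2 = 269 + 2√(4573) + 17 = 286 + 2√(4573), so γ^2 - 286 = 2√(4573); squaring, (γ^2 - 286)^2 = 4·4573, i.e. γ^4 - 572γ^2 + 81796 - 18292 = 0, i.e. γ^4 - 572γ^2 + 63504 = 0. So γ is a root of x^4 - 572x^2 + 63504. This polynomial is irreducible over Q: it has no rational root (each ±√269 ± √17 is irrational), and any factorization into two quadratics over Q would force √(4573) ∈ Q (pairing opposite roots) or √269, √17 ∈ Q (other pairings), all impossible. Hence [Q(γ):Q] = 4 = [Q(√269, √17):Q], so Q(γ) = Q(√269, √17).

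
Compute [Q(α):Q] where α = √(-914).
[Q(α):Q] = 2

[Q(α):Q] equals the degree of the minimal polynomial of α. Here α^2 = -914 and x^2 + 914 is irreducible (d = -914 is squarefree, ≠ 1, hence not a square), so deg(m_α) = 2. Thus [Q(α):Q] = 2.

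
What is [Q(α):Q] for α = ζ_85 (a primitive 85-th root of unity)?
[Q(α):Q] = 64

The minimal polynomial of ζ_85 over Q is the 85-th cyclotomic polynomial Φ_85(x), which is irreducible over Q and has degree φ(85) = 64. Hence [Q(α):Q] = φ(85) = 64.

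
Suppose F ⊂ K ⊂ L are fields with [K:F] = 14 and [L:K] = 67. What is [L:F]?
[L:F] = 938

The tower law says that for any tower of field extensions F ⊂ K ⊂ L with finite degrees, [L:F] = [L:K] · [K:F]. Here this gives [L:F] = 67 · 14 = 938.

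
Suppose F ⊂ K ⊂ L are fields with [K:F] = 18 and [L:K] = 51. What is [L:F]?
[L:F] = 918

The tower law says that for any tower of field extensions F ⊂ K ⊂ L with finite degrees, [L:F] = [L:K] · [K:F]. Here this gives [L:F] = 51 · 18 = 918.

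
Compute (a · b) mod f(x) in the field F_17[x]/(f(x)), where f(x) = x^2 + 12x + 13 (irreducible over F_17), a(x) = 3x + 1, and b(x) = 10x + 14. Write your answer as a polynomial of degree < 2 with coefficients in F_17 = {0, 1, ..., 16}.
a · b ≡ 15x + 15 (mod f(x))

Multiply in F_17[x]: a(x)·b(x) = (3x + 1)·(10x + 14) = 13x^2 + x + 14. This has degree ≥ 2, so divide by f(x) over F_17: 13x^2 + x + 14 = (13)·(x^2 + 12x + 13) + (15x + 15). Hence a·b ≡ 15x + 15 (mod f). (F_17[x]/(f) is a field with 17^2 = 289 elements since f is irreducible of degree 2.)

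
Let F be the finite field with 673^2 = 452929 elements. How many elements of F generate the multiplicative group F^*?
There are φ(452928) = 129024 primitive elements

F_q^* is cyclic of order q - 1 = 452928. A cyclic group of order m has exactly φ(m) generators. Here m = 452928 = 2^6 · 3 · 7 · 337, so the number of primitive elements is φ(452928) = 129024.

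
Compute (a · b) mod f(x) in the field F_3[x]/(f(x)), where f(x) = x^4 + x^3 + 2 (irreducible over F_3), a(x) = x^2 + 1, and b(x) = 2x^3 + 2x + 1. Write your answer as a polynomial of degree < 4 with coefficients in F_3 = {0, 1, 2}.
a · b ≡ x^2 + x + 2 (mod f(x))

Multiply in F_3[x]: a(x)·b(x) = (x^2 + 1)·(2x^3 + 2x + 1) = 2x^5 + x^3 + x^2 + 2x + 1. This has degree ≥ 4, so divide by f(x) over F_3: 2x^5 + x^3 + x^2 + 2x + 1 = (2x + 1)·(x^4 + x^3 + 2) + (x^2 + x + 2). Hence a·b ≡ x^2 + x + 2 (mod f). (F_3[x]/(f) is a field with 3^4 = 81 elements since f is irreducible of degree 4.)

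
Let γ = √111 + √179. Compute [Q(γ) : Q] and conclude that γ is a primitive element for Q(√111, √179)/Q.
[Q(γ) : Q] = 4 (equivalently, Q(γ) = Q(√111, √179))

Obviously Q(γ) ⊆ Q(√111, √179), and [Q(√111, √179):Q] = 4 (since 111, 179 are distinct squarefree integers > 1 with 19869 not a perfect square). To show equality we compute the minimal polynomial of γ. From γ = √111 + √179: γ^2 = 111 + 2√(19869) + 179 = 290 + 2√(19869), so γ^2 - 290 = 2√(19869); squaring, (γ^2 - 290)^2 = 4·19869, i.e. γ^4 - 580γ^2 + 84100 - 79476 = 0, i.e. γ^4 - 580γ^2 + 4624 = 0. So γ is a root of x^4 - 580x^2 + 4624. This polynomial is irreducible over Q: it has no rational root (each ±√111 ± √179 is irrational), and any factorization into two quadratics over Q would force √(19869) ∈ Q (pairing opposite roots) or √111, √179 ∈ Q (other pairings), all impossible. Hence [Q(γ):Q] = 4 = [Q(√111, √179):Q], so Q(γ) = Q(√111, √179).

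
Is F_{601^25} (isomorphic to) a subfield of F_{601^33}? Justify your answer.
No: F_{601^25} is not a subfield of F_{601^33}

F_{p^m} embeds in F_{p^n} iff m | n. Here 25 ∤ 33 (since 33 = 1·25 + 8 with remainder 8 ≠ 0), so F_{601^25} is not a subfield of F_{601^33}. Equivalently: if it were, the tower law would give 25 = [F_{601^25}:F_601] dividing [F_{601^33}:F_601] = 33, contradiction.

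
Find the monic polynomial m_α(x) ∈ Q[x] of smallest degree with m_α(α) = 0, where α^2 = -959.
m_α(x) = x^2 + 959

α satisfies α^2 + 959 = 0, so x^2 + 959 annihilates α. Since d = -959 is squarefree and ≠ 1, it is not a perfect square in Q, so x^2 + 959 has no rational root and is therefore irreducible over Q (a degree-2 polynomial over a field is irreducible iff it has no root). Hence m_α(x) = x^2 + 959.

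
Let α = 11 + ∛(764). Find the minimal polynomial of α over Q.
m_α(x) = x^3 - 33x^2 + 363x - 2095

Set β = α - 11 = ∛(764), so β^3 = 764. Then (α - 11)^3 - 764 = 0, i.e. α is a root of g(x) = (x - 11)^3 - 764 = x^3 - 33x^2 + 363x - 2095. Since g(x) = h(x - 11) where h(x) = x^3 - 764, and h is irreducible over Q (because 764 is not a perfect cube, so h has no rational root, and a monic cubic with no rational root is irreducible), g is also irreducible (irreducibility is preserved under the substitution x → x - 11). Hence m_α(x) = x^3 - 33x^2 + 363x - 2095.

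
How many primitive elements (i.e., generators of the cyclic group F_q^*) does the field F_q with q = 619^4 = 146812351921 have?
There are φ(146812351920) = 34630778880 primitive elements

F_q^* is cyclic of order q - 1 = 146812351920. A cyclic group of order m has exactly φ(m) generators. Here m = 146812351920 = 2^4 · 3 · 5 · 13 · 31 · 103 · 14737, so the number of primitive elements is φ(146812351920) = 34630778880.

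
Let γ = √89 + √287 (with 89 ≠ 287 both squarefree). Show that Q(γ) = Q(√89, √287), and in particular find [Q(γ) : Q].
[Q(γ) : Q] = 4 (equivalently, Q(γ) = Q(√89, √287))

Obviously Q(γ) ⊆ Q(√89, √287), and [Q(√89, √287):Q] = 4 (since 89, 287 are distinct squarefree integers > 1 with 25543 not a perfect square). To show equality we compute the minimal polynomial of γ. From γ = √89 + √287: γ^2 = 89 + 2√(25543) + 287 = 376 + 2√(25543), so γ^2 - 376 = 2√(25543); squaring, (γ^2 - 376)^2 = 4·25543, i.e. γ^4 - 752γ^2 + 141376 - 102172 = 0, i.e. γ^4 - 752γ^2 + 39204 = 0. So γ is a root of x^4 - 752x^2 + 39204. This polynomial is irreducible over Q: it has no rational root (each ±√89 ± √287 is irrational), and any factorization into two quadratics over Q would force √(25543) ∈ Q (pairing opposite roots) or √89, √287 ∈ Q (other pairings), all impossible. Hence [Q(γ):Q] = 4 = [Q(√89, √287):Q], so Q(γ) = Q(√89, √287).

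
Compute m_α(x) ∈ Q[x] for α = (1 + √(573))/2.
m_α(x) = x^2 - x - 143

From 2α - 1 = √(573), squaring gives (2α - 1)^2 = 573, i.e. 4α^2 - 4α + 1 = 573, so α^2 - α + (1 - 573)/4 = 0. Since 573 ≡ 1 (mod 4), (1 - 573)/4 = -143 ∈ Z. The polynomial x^2 - x - 143 has discriminant 1 - 4·(-143) = 573, which is not a perfect square in Q (d = 573 is squarefree and ≠ 1), so x^2 - x - 143 is irreducible over Q. It is the minimal polynomial of α.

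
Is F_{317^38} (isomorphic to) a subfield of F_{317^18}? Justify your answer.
No: F_{317^38} is not a subfield of F_{317^18}

F_{p^m} embeds in F_{p^n} iff m | n. Here 38 ∤ 18 (since 18 = 0·38 + 18 with remainder 18 ≠ 0), so F_{317^38} is not a subfield of F_{317^18}. Equivalently: if it were, the tower law would give 38 = [F_{317^38}:F_317] dividing [F_{317^18}:F_317] = 18, contradiction.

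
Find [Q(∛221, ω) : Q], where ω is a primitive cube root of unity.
[Q(∛221, ω) : Q] = 6

[Q(∛221):Q] = 3 (min poly x^3 - 221, irreducible since 221 is not a perfect cube). [Q(ω):Q] = 2 (min poly x^2 + x + 1). Since Q(∛221) ⊂ R and ω ∉ R, we have ω ∉ Q(∛221), so x^2 + x + 1 remains irreducible over Q(∛221) and [Q(∛221, ω) : Q(∛221)] = 2. By the tower law, [Q(∛221, ω) : Q] = 3 · 2 = 6. (In fact Q(∛221, ω) is the splitting field of x^3 - 221 over Q.)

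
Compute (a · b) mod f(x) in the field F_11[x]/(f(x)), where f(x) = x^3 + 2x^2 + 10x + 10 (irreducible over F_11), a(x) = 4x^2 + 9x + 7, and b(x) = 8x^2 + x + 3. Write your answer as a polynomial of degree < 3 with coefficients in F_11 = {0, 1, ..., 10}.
a · b ≡ 8x^2 + x (mod f(x))

Multiply in F_11[x]: a(x)·b(x) = (4x^2 + 9x + 7)·(8x^2 + x + 3) = 10x^4 + 10x^3 + x + 10. This has degree ≥ 3, so divide by f(x) over F_11: 10x^4 + 10x^3 + x + 10 = (10x + 1)·(x^3 + 2x^2 + 10x + 10) + (8x^2 + x). Hence a·b ≡ 8x^2 + x (mod f). (F_11[x]/(f) is a field with 11^3 = 1331 elements since f is irreducible of degree 3.)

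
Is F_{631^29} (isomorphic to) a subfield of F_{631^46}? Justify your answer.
No: F_{631^29} is not a subfield of F_{631^46}

F_{p^m} embeds in F_{p^n} iff m | n. Here 29 ∤ 46 (since 46 = 1·29 + 17 with remainder 17 ≠ 0), so F_{631^29} is not a subfield of F_{631^46}. Equivalently: if it were, the tower law would give 29 = [F_{631^29}:F_631] dividing [F_{631^46}:F_631] = 46, contradiction.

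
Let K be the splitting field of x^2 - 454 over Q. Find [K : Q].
[K : Q] = 2

f(x) = x^2 - 454 factors as (x - √454)(x + √454). The splitting field is K = Q(√454). Since 454 is squarefree and > 1, it is not a perfect square, so x^2 - 454 is irreducible over Q and [Q(√454) : Q] = 2. Hence [K : Q] = 2.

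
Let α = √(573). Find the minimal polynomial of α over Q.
m_α(x) = x^2 - 573

α satisfies α^2 - 573 = 0, so x^2 - 573 annihilates α. Since d = 573 is squarefree and ≠ 1, it is not a perfect square in Q, so x^2 - 573 has no rational root and is therefore irreducible over Q (a degree-2 polynomial over a field is irreducible iff it has no root). Hence m_α(x) = x^2 - 573.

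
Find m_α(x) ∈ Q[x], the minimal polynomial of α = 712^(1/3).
m_α(x) = x^3 - 712

α satisfies α^3 = 712, so x^3 - 712 annihilates α. By the rational root test, a rational root p/q (in lowest terms) of x^3 - 712 would satisfy p^3 = 712 q^3, forcing q = 1 and p^3 = 712; but 712 is not a perfect cube, contradiction. A monic cubic over Q with no rational root is irreducible (any nontrivial factorization would include a linear factor). Hence x^3 - 712 is the minimal polynomial of α, and in particular [Q(α):Q] = 3.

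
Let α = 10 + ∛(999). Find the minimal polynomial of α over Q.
m_α(x) = x^3 - 30x^2 + 300x - 1999

Set β = α - 10 = ∛(999), so β^3 = 999. Then (α - 10)^3 - 999 = 0, i.e. α is a root of g(x) = (x - 10)^3 - 999 = x^3 - 30x^2 + 300x - 1999. Since g(x) = h(x - 10) where h(x) = x^3 - 999, and h is irreducible over Q (because 999 is not a perfect cube, so h has no rational root, and a monic cubic with no rational root is irreducible), g is also irreducible (irreducibility is preserved under the substitution x → x - 10). Hence m_α(x) = x^3 - 30x^2 + 300x - 1999.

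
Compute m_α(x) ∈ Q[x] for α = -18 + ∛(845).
m_α(x) = x^3 + 54x^2 + 972x + 4987

Set β = α + 18 = ∛(845), so β^3 = 845. Then (α + 18)^3 - 845 = 0, i.e. α is a root of g(x) = (x + 18)^3 - 845 = x^3 + 54x^2 + 972x + 4987. Since g(x) = h(x + 18) where h(x) = x^3 - 845, and h is irreducible over Q (because 845 is not a perfect cube, so h has no rational root, and a monic cubic with no rational root is irreducible), g is also irreducible (irreducibility is preserved under the substitution x → x + 18). Hence m_α(x) = x^3 + 54x^2 + 972x + 4987.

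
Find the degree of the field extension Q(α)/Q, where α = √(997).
[Q(α):Q] = 2

[Q(α):Q] equals the degree of the minimal polynomial of α. Here α^2 = 997 and x^2 - 997 is irreducible (d = 997 is squarefree, ≠ 1, hence not a square), so deg(m_α) = 2. Thus [Q(α):Q] = 2.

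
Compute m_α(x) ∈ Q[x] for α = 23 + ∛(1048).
m_α(x) = x^3 - 69x^2 + 1587x - 13215

Set β = α - 23 = ∛(1048), so β^3 = 1048. Then (α - 23)^3 - 1048 = 0, i.e. α is a root of g(x) = (x - 23)^3 - 1048 = x^3 - 69x^2 + 1587x - 13215. Since g(x) = h(x - 23) where h(x) = x^3 - 1048, and h is irreducible over Q (because 1048 is not a perfect cube, so h has no rational root, and a monic cubic with no rational root is irreducible), g is also irreducible (irreducibility is preserved under the substitution x → x - 23). Hence m_α(x) = x^3 - 69x^2 + 1587x - 13215.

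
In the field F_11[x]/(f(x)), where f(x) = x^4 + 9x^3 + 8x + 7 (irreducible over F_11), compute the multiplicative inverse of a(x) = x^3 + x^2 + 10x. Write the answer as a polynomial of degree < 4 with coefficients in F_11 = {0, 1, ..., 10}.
a(x)^(-1) ≡ 7x^3 + 7x^2 + 2x (mod f(x))

Since f is irreducible over F_11, F_11[x]/(f) is a field and a(x) ≠ 0 has an inverse. Apply the extended Euclidean algorithm to f(x) and a(x) in F_11[x]: f(x) = (x + 8)·a(x) + (4x^2 + 5x + 7);  a(x) = (3x + 2)·(4x^2 + 5x + 7) + (x + 8);  (4x^2 + 5x + 7) = (4x + 6)·(x + 8) + (3). The last nonzero remainder is the constant 3 = gcd(f, a) in F_11. Back-substituting through the division chain expresses 3 = s(x)·a(x) + t(x)·f(x) with s(x) ≡ 10x^3 + 10x^2 + 6x (mod f), so (10x^3 + 10x^2 + 6x)·a(x) ≡ 3 (mod f). Multiplying by 3^(-1) ≡ 4 in F_11 gives a(x)^(-1) ≡ 4·(10x^3 + 10x^2 + 6x) ≡ 7x^3 + 7x^2 + 2x (mod f). Check: (x^3 + x^2 + 10x)·(7x^3 + 7x^2 + 2x) = 7x^6 + 3x^5 + 2x^4 + 6x^3 + 9x^2 ≡ 1 (mod x^4 + 9x^3 + 8x + 7).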